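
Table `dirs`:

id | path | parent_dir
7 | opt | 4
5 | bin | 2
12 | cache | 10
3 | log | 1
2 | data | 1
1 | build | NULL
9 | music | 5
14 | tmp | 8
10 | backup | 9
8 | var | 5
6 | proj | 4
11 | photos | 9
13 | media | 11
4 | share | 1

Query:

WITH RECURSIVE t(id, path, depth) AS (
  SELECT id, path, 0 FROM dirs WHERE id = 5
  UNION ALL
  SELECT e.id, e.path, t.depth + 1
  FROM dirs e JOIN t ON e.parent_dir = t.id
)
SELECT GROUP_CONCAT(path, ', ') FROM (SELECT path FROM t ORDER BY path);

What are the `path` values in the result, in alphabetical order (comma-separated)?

Base: id=5 (bin) at depth 0.
Iteration 1: rows with parent_dir in {5} -> var (id 8, depth 1), music (id 9, depth 1).
Iteration 2: rows with parent_dir in {8,9} -> backup (id 10, depth 2), photos (id 11, depth 2), tmp (id 14, depth 2).
Iteration 3: rows with parent_dir in {10,11,14} -> cache (id 12, depth 3), media (id 13, depth 3).
Iteration 4: no rows with parent_dir in {12,13}; recursion stops.

backup, bin, cache, media, music, photos, tmp, var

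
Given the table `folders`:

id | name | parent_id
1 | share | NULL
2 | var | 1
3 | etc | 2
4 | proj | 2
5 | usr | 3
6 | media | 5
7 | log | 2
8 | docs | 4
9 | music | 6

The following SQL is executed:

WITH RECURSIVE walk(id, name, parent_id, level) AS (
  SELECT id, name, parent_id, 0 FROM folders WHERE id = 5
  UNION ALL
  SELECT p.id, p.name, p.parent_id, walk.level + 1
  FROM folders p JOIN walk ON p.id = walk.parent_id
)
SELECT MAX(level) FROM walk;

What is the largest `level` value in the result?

3

Base: id=5 (usr), parent_id=3, level 0.
Iteration 1: join on id=3 -> etc (id 3, parent_id=2, level 1).
Iteration 2: join on id=2 -> var (id 2, parent_id=1, level 2).
Iteration 3: join on id=1 -> share (id 1, parent_id=NULL, level 3).
Iteration 4: parent_id is NULL; no match; recursion stops.
level values: 0, 1, 2, 3; the maximum is 3.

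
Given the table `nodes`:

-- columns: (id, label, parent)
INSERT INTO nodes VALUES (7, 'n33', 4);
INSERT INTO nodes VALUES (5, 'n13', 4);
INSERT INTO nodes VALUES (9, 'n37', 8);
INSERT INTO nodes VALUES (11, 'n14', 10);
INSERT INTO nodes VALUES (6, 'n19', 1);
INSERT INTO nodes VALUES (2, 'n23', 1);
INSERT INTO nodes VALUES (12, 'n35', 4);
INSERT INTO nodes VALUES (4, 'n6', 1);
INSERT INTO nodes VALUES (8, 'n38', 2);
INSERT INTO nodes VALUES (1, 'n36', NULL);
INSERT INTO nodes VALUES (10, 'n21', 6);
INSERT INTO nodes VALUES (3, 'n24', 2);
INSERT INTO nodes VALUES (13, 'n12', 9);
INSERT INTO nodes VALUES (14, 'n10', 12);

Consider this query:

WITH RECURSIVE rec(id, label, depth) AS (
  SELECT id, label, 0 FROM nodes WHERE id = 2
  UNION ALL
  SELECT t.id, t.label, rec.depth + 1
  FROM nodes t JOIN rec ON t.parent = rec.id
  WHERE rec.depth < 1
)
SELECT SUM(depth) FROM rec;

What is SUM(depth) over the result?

2

Base: id=2 (n23) at depth 0.
Iteration 1: rows with parent in {2} -> n24 (id 3, depth 1), n38 (id 8, depth 1).
Iteration 2: depth < 1 fails for all current rows; recursion stops.
SUM(depth) = 0 + 1 + 1 = 2.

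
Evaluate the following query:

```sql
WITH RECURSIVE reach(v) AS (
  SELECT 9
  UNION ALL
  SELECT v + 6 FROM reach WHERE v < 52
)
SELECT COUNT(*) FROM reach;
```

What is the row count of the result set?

9

Base: v=9.
Iteration 1: 9 < 52 holds -> v = 9 + 6 = 15.
Iteration 2: 15 < 52 holds -> v = 15 + 6 = 21.
Iteration 3: 21 < 52 holds -> v = 21 + 6 = 27.
Iteration 4: 27 < 52 holds -> v = 27 + 6 = 33.
Iteration 5: 33 < 52 holds -> v = 33 + 6 = 39.
Iteration 6: 39 < 52 holds -> v = 39 + 6 = 45.
Iteration 7: 45 < 52 holds -> v = 45 + 6 = 51.
Iteration 8: 51 < 52 holds -> v = 51 + 6 = 57.
Iteration 9: 57 < 52 fails; recursion stops.
Total rows emitted: 9.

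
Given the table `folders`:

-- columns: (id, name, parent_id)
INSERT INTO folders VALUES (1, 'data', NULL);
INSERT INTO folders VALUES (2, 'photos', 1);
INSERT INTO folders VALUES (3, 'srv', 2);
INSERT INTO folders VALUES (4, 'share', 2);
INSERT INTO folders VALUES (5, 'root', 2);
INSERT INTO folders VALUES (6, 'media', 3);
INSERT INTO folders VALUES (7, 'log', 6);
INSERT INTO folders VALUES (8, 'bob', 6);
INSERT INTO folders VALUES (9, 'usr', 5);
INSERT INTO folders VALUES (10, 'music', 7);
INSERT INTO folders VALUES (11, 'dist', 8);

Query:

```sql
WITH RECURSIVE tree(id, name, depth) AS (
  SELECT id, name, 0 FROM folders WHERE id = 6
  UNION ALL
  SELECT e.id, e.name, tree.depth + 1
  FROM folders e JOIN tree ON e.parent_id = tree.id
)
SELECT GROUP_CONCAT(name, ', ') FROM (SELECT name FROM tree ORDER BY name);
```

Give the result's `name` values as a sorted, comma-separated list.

bob, dist, log, media, music

Base: id=6 (media) at depth 0.
Iteration 1: rows with parent_id in {6} -> log (id 7, depth 1), bob (id 8, depth 1).
Iteration 2: rows with parent_id in {7,8} -> music (id 10, depth 2), dist (id 11, depth 2).
Iteration 3: no rows with parent_id in {10,11}; recursion stops.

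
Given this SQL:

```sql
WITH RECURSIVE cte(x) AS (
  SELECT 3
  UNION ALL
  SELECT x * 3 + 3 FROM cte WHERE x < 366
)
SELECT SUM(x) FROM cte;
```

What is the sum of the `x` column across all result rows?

1629

Base: x=3.
Iteration 1: 3 < 366 holds -> x = 3 * 3 + 3 = 12.
Iteration 2: 12 < 366 holds -> x = 12 * 3 + 3 = 39.
Iteration 3: 39 < 366 holds -> x = 39 * 3 + 3 = 120.
Iteration 4: 120 < 366 holds -> x = 120 * 3 + 3 = 363.
Iteration 5: 363 < 366 holds -> x = 363 * 3 + 3 = 1092.
Iteration 6: 1092 < 366 fails; recursion stops.
SUM(x) = 3 + 12 + 39 + 120 + 363 + 1092 = 1629.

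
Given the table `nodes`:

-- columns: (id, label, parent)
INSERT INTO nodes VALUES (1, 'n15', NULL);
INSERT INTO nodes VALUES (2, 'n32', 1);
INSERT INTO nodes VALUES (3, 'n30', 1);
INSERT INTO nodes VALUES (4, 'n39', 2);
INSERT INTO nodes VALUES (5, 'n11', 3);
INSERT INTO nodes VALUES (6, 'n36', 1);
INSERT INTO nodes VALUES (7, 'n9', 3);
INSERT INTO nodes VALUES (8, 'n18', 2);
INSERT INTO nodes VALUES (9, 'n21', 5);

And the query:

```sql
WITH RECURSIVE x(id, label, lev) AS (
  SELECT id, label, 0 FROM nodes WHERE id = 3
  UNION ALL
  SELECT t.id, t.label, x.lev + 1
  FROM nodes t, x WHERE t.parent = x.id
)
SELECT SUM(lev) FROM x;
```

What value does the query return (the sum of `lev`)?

4

Base: id=3 (n30) at lev 0.
Iteration 1: rows with parent in {3} -> n11 (id 5, lev 1), n9 (id 7, lev 1).
Iteration 2: rows with parent in {5,7} -> n21 (id 9, lev 2).
Iteration 3: no rows with parent in {9}; recursion stops.
SUM(lev) = 0 + 1 + 1 + 2 = 4.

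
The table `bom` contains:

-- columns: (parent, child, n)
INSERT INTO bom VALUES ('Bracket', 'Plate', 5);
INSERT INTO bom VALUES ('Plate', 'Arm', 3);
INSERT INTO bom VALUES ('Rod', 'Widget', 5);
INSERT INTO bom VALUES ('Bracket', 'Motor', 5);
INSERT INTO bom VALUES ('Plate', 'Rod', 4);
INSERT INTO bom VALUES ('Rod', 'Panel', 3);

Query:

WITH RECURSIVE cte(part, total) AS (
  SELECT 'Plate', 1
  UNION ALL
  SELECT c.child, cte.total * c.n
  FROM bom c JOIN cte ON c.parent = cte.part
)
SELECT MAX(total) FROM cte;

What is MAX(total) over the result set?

20

Base: (Plate, total=1).
Iteration 1: components of {Plate} -> Arm = 1*3 = 3, Rod = 1*4 = 4.
Iteration 2: components of {Arm,Rod} -> Panel = 4*3 = 12, Widget = 4*5 = 20.
Iteration 3: no further components; recursion stops.
total values: 1, 4, 3, 20, 12; the maximum is 20.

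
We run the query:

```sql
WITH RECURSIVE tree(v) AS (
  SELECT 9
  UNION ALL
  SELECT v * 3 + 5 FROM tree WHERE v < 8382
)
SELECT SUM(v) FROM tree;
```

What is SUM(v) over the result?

Base: v=9.
Iteration 1: 9 < 8382 holds -> v = 9 * 3 + 5 = 32.
Iteration 2: 32 < 8382 holds -> v = 32 * 3 + 5 = 101.
Iteration 3: 101 < 8382 holds -> v = 101 * 3 + 5 = 308.
Iteration 4: 308 < 8382 holds -> v = 308 * 3 + 5 = 929.
Iteration 5: 929 < 8382 holds -> v = 929 * 3 + 5 = 2792.
Iteration 6: 2792 < 8382 holds -> v = 2792 * 3 + 5 = 8381.
Iteration 7: 8381 < 8382 holds -> v = 8381 * 3 + 5 = 25148.
Iteration 8: 25148 < 8382 fails; recursion stops.
SUM(v) = 9 + 32 + 101 + 308 + 929 + 2792 + 8381 + 25148 = 37700.

37700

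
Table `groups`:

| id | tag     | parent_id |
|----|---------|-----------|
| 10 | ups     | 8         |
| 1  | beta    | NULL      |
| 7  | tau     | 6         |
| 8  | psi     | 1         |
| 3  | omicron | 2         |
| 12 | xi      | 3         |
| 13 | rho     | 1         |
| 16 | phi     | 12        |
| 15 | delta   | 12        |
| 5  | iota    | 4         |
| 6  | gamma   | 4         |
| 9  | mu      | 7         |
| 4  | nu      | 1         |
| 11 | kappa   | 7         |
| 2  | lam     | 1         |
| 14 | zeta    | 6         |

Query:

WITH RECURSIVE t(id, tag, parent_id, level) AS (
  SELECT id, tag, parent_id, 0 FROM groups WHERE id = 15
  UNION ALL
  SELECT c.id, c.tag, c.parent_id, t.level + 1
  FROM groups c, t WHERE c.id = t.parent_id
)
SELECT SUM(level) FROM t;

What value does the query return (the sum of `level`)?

Base: id=15 (delta), parent_id=12, level 0.
Iteration 1: join on id=12 -> xi (id 12, parent_id=3, level 1).
Iteration 2: join on id=3 -> omicron (id 3, parent_id=2, level 2).
Iteration 3: join on id=2 -> lam (id 2, parent_id=1, level 3).
Iteration 4: join on id=1 -> beta (id 1, parent_id=NULL, level 4).
Iteration 5: parent_id is NULL; no match; recursion stops.
SUM(level) = 0 + 1 + 2 + 3 + 4 = 10.

10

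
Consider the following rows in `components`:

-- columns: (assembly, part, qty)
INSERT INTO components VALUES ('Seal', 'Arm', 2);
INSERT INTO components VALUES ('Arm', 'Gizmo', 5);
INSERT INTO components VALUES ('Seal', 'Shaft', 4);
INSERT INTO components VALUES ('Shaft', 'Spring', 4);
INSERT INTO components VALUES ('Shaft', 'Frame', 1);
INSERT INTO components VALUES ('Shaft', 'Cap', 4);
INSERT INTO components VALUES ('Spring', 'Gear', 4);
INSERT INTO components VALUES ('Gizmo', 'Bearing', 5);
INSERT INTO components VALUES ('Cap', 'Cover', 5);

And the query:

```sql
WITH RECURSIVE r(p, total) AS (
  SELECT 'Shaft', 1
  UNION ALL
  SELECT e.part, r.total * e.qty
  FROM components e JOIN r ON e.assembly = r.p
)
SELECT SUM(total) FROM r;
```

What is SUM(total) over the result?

Base: (Shaft, total=1).
Iteration 1: components of {Shaft} -> Cap = 1*4 = 4, Frame = 1*1 = 1, Spring = 1*4 = 4.
Iteration 2: components of {Cap,Frame,Spring} -> Cover = 4*5 = 20, Gear = 4*4 = 16.
Iteration 3: no further components; recursion stops.
SUM(total) = 1 + 4 + 1 + 4 + 16 + 20 = 46.

46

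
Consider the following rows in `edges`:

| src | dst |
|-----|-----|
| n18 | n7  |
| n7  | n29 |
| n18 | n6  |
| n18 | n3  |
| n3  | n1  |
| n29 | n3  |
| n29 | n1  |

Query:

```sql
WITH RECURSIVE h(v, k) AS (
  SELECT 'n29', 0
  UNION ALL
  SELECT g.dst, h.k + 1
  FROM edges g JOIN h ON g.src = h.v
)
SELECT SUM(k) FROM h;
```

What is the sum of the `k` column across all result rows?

Base: (n29, k=0).
Iteration 1: edges from {n29} -> (n1, k=1), (n3, k=1).
Iteration 2: edges from {n1,n3} -> (n1, k=2).
Iteration 3: no outgoing edges from {n1}; recursion stops.
SUM(k) = 0 + 1 + 1 + 2 = 4.

4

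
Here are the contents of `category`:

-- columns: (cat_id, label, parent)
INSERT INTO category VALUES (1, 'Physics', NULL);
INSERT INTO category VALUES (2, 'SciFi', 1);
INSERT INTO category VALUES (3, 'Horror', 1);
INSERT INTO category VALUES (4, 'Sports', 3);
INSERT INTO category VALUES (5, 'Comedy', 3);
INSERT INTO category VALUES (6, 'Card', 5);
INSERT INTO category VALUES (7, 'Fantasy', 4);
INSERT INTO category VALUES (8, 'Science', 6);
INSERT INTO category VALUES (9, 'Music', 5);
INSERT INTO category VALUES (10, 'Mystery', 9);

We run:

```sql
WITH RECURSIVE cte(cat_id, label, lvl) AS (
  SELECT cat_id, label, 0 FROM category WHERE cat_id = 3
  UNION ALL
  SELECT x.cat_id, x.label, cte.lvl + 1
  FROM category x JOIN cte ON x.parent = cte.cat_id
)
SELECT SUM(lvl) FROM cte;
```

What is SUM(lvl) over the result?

14

Base: cat_id=3 (Horror) at lvl 0.
Iteration 1: rows with parent in {3} -> Sports (id 4, lvl 1), Comedy (id 5, lvl 1).
Iteration 2: rows with parent in {4,5} -> Card (id 6, lvl 2), Fantasy (id 7, lvl 2), Music (id 9, lvl 2).
Iteration 3: rows with parent in {6,7,9} -> Science (id 8, lvl 3), Mystery (id 10, lvl 3).
Iteration 4: no rows with parent in {8,10}; recursion stops.
SUM(lvl) = 0 + 1 + 1 + 2 + 2 + 2 + 3 + 3 = 14.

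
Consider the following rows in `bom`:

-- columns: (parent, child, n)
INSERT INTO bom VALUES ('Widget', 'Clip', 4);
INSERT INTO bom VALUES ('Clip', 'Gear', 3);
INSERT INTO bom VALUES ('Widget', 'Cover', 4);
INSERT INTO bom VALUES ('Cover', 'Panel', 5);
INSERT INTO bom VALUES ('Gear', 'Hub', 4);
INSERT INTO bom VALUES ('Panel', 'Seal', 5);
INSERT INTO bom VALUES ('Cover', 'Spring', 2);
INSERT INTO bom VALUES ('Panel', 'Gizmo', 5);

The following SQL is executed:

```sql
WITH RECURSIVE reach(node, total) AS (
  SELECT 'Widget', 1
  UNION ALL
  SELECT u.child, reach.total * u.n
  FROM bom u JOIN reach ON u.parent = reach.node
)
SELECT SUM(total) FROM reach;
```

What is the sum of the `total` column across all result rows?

297

Base: (Widget, total=1).
Iteration 1: components of {Widget} -> Clip = 1*4 = 4, Cover = 1*4 = 4.
Iteration 2: components of {Clip,Cover} -> Gear = 4*3 = 12, Panel = 4*5 = 20, Spring = 4*2 = 8.
Iteration 3: components of {Gear,Panel,Spring} -> Gizmo = 20*5 = 100, Hub = 12*4 = 48, Seal = 20*5 = 100.
Iteration 4: no further components; recursion stops.
SUM(total) = 1 + 4 + 4 + 12 + 20 + 8 + 48 + 100 + 100 = 297.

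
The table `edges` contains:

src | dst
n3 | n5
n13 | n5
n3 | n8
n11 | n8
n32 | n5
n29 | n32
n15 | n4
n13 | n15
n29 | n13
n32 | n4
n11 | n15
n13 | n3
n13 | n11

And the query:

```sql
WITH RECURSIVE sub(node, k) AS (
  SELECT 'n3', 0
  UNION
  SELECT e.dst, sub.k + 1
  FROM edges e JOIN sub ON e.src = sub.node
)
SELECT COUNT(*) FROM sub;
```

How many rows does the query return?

3

Base: (n3, k=0).
Iteration 1: edges from {n3} -> (n5, k=1), (n8, k=1).
Iteration 2: no outgoing edges from {n5,n8}; recursion stops.
Total rows emitted: 3.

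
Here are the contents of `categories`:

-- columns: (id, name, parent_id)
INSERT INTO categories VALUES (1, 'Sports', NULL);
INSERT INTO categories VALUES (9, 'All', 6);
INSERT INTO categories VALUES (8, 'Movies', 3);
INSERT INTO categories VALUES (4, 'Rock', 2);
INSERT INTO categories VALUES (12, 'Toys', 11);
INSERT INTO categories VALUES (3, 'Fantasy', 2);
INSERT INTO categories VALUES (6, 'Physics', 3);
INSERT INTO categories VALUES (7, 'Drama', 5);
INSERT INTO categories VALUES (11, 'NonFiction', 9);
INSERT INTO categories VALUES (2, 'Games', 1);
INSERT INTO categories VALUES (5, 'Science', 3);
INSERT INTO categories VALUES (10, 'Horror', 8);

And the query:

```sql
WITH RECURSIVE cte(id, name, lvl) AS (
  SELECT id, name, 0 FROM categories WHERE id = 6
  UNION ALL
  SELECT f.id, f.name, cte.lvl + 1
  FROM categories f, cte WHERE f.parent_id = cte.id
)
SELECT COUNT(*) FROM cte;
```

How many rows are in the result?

Base: id=6 (Physics) at lvl 0.
Iteration 1: rows with parent_id in {6} -> All (id 9, lvl 1).
Iteration 2: rows with parent_id in {9} -> NonFiction (id 11, lvl 2).
Iteration 3: rows with parent_id in {11} -> Toys (id 12, lvl 3).
Iteration 4: no rows with parent_id in {12}; recursion stops.
Total rows emitted: 4.

4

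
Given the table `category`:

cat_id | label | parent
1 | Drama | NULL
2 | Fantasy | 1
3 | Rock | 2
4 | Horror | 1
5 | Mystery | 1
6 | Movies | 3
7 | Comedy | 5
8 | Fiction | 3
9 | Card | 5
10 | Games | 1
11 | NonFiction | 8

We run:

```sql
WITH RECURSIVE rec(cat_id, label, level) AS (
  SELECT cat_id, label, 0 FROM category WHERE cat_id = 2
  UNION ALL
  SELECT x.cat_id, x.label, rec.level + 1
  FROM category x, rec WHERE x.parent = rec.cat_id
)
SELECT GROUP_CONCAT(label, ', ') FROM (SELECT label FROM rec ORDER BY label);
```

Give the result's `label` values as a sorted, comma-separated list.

Fantasy, Fiction, Movies, NonFiction, Rock

Base: cat_id=2 (Fantasy) at level 0.
Iteration 1: rows with parent in {2} -> Rock (id 3, level 1).
Iteration 2: rows with parent in {3} -> Movies (id 6, level 2), Fiction (id 8, level 2).
Iteration 3: rows with parent in {6,8} -> NonFiction (id 11, level 3).
Iteration 4: no rows with parent in {11}; recursion stops.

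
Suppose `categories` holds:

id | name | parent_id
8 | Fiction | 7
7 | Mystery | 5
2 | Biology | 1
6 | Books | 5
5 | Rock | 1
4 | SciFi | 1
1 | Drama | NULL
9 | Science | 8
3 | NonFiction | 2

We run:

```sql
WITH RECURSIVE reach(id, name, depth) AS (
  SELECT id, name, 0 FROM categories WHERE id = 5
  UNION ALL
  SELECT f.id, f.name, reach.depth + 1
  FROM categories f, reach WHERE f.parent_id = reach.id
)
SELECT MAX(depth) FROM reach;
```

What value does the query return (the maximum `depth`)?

3

Base: id=5 (Rock) at depth 0.
Iteration 1: rows with parent_id in {5} -> Books (id 6, depth 1), Mystery (id 7, depth 1).
Iteration 2: rows with parent_id in {6,7} -> Fiction (id 8, depth 2).
Iteration 3: rows with parent_id in {8} -> Science (id 9, depth 3).
Iteration 4: no rows with parent_id in {9}; recursion stops.
depth values: 0, 1, 1, 2, 3; the maximum is 3.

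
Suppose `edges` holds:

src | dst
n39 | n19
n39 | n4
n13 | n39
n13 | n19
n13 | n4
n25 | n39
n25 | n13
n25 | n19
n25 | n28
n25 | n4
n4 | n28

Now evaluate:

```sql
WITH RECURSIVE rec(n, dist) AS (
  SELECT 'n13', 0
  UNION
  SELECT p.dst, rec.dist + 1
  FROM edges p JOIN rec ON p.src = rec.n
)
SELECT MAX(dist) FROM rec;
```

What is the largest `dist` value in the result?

Base: (n13, dist=0).
Iteration 1: edges from {n13} -> (n19, dist=1), (n39, dist=1), (n4, dist=1).
Iteration 2: edges from {n19,n39,n4} -> (n19, dist=2), (n28, dist=2), (n4, dist=2).
Iteration 3: edges from {n19,n28,n4} -> (n28, dist=3).
Iteration 4: no outgoing edges from {n28}; recursion stops.
dist values: 0, 1, 1, 1, 2, 2, 2, 3; the maximum is 3.

3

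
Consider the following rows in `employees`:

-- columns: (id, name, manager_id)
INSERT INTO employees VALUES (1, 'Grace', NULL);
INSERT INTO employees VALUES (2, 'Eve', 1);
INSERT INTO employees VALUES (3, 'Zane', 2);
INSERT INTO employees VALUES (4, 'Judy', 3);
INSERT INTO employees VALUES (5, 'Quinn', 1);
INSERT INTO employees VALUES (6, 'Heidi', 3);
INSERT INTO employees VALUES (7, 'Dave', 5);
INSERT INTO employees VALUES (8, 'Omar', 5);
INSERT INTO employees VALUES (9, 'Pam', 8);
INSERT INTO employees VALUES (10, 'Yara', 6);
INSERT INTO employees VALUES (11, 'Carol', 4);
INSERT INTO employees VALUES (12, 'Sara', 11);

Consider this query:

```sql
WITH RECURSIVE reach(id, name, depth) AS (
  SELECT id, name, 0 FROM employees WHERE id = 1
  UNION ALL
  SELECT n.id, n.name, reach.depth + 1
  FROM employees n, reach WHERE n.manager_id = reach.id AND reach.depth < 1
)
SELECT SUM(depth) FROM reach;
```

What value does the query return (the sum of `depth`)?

Base: id=1 (Grace) at depth 0.
Iteration 1: rows with manager_id in {1} -> Eve (id 2, depth 1), Quinn (id 5, depth 1).
Iteration 2: depth < 1 fails for all current rows; recursion stops.
SUM(depth) = 0 + 1 + 1 = 2.

2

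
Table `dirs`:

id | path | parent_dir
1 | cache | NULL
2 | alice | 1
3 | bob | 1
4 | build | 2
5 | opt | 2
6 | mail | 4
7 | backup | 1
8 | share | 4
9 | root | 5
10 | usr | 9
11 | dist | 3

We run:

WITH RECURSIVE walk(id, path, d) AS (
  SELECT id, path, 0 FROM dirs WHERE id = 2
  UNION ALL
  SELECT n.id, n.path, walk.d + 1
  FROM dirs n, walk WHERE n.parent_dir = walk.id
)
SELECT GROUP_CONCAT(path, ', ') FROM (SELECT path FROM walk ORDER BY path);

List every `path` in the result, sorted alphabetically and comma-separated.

Base: id=2 (alice) at d 0.
Iteration 1: rows with parent_dir in {2} -> build (id 4, d 1), opt (id 5, d 1).
Iteration 2: rows with parent_dir in {4,5} -> mail (id 6, d 2), share (id 8, d 2), root (id 9, d 2).
Iteration 3: rows with parent_dir in {6,8,9} -> usr (id 10, d 3).
Iteration 4: no rows with parent_dir in {10}; recursion stops.

alice, build, mail, opt, root, share, usr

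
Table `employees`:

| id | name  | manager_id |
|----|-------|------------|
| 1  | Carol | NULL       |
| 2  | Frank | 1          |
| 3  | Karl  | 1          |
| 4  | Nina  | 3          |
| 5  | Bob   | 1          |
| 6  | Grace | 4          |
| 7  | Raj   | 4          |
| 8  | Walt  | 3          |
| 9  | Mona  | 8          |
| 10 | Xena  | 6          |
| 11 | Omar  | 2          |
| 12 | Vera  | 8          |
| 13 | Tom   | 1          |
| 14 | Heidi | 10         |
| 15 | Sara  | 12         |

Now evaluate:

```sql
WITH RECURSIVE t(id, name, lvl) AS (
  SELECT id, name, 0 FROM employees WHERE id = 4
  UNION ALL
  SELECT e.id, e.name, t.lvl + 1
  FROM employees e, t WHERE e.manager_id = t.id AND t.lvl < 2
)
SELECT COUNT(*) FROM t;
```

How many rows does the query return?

4

Base: id=4 (Nina) at lvl 0.
Iteration 1: rows with manager_id in {4} -> Grace (id 6, lvl 1), Raj (id 7, lvl 1).
Iteration 2: rows with manager_id in {6,7} -> Xena (id 10, lvl 2).
Iteration 3: lvl < 2 fails for all current rows; recursion stops.
Total rows emitted: 4.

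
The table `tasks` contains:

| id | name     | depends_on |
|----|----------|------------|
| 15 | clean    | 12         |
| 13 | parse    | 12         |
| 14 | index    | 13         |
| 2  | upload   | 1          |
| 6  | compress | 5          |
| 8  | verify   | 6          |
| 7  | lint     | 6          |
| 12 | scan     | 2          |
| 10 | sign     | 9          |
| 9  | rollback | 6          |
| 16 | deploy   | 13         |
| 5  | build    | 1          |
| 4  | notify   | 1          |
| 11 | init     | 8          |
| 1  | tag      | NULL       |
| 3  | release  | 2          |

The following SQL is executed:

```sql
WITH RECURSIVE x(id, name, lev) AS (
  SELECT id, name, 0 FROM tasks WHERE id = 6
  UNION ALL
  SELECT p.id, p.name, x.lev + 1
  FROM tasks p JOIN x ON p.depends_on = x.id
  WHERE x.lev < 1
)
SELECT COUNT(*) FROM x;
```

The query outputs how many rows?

4

Base: id=6 (compress) at lev 0.
Iteration 1: rows with depends_on in {6} -> lint (id 7, lev 1), verify (id 8, lev 1), rollback (id 9, lev 1).
Iteration 2: lev < 1 fails for all current rows; recursion stops.
Total rows emitted: 4.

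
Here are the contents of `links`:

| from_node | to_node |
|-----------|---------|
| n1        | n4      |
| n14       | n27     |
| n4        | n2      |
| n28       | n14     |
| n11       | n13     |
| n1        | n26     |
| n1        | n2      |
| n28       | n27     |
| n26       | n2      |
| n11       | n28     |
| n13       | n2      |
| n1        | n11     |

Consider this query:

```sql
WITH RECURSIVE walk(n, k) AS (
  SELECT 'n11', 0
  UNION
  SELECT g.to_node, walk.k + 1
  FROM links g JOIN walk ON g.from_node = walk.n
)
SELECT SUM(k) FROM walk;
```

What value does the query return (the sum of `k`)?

11

Base: (n11, k=0).
Iteration 1: edges from {n11} -> (n13, k=1), (n28, k=1).
Iteration 2: edges from {n13,n28} -> (n14, k=2), (n2, k=2), (n27, k=2).
Iteration 3: edges from {n14,n2,n27} -> (n27, k=3).
Iteration 4: no outgoing edges from {n27}; recursion stops.
SUM(k) = 0 + 1 + 1 + 2 + 2 + 2 + 3 = 11.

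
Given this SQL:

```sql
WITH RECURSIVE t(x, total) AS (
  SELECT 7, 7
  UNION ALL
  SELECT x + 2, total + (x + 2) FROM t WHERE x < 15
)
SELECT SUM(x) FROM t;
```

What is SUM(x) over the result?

Base: x=7, total=7.
Iteration 1: 7 < 15 holds -> x = 7 + 2 = 9, total = 7 + 9 = 16.
Iteration 2: 9 < 15 holds -> x = 9 + 2 = 11, total = 16 + 11 = 27.
Iteration 3: 11 < 15 holds -> x = 11 + 2 = 13, total = 27 + 13 = 40.
Iteration 4: 13 < 15 holds -> x = 13 + 2 = 15, total = 40 + 15 = 55.
Iteration 5: 15 < 15 fails; recursion stops.
SUM(x) = 7 + 9 + 11 + 13 + 15 = 55.

55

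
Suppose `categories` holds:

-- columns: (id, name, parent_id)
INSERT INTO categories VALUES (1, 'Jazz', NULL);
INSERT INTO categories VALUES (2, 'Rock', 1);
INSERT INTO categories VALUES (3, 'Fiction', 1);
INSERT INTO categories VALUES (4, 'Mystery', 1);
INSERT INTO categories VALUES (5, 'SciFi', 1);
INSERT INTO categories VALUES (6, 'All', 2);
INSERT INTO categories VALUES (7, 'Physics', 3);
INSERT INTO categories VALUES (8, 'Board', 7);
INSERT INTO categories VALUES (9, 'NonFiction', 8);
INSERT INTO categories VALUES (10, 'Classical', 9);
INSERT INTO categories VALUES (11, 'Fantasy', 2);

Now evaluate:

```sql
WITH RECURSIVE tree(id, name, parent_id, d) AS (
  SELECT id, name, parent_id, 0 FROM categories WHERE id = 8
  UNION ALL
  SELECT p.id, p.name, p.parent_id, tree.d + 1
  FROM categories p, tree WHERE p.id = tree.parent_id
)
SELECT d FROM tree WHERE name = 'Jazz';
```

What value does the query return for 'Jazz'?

Base: id=8 (Board), parent_id=7, d 0.
Iteration 1: join on id=7 -> Physics (id 7, parent_id=3, d 1).
Iteration 2: join on id=3 -> Fiction (id 3, parent_id=1, d 2).
Iteration 3: join on id=1 -> Jazz (id 1, parent_id=NULL, d 3).
Iteration 4: parent_id is NULL; no match; recursion stops.

3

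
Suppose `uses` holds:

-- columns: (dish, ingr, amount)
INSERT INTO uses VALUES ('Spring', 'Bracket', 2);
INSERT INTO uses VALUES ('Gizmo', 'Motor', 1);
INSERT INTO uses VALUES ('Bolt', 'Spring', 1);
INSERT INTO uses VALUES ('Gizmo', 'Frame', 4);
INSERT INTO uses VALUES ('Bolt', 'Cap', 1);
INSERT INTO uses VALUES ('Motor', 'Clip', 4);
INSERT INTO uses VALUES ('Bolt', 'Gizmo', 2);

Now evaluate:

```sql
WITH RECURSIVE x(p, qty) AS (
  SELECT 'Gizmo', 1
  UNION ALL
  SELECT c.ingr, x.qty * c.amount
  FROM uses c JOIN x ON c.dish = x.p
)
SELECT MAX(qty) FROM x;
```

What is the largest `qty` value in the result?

4

Base: (Gizmo, qty=1).
Iteration 1: components of {Gizmo} -> Frame = 1*4 = 4, Motor = 1*1 = 1.
Iteration 2: components of {Frame,Motor} -> Clip = 1*4 = 4.
Iteration 3: no further components; recursion stops.
qty values: 1, 4, 1, 4; the maximum is 4.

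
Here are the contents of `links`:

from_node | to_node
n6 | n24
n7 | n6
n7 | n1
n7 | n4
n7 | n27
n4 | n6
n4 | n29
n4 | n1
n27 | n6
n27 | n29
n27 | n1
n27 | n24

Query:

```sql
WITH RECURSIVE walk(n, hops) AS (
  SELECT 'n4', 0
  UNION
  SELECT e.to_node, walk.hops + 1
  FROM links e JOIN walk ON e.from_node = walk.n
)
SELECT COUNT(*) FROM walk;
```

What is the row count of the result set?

5

Base: (n4, hops=0).
Iteration 1: edges from {n4} -> (n1, hops=1), (n29, hops=1), (n6, hops=1).
Iteration 2: edges from {n1,n29,n6} -> (n24, hops=2).
Iteration 3: no outgoing edges from {n24}; recursion stops.
Total rows emitted: 5.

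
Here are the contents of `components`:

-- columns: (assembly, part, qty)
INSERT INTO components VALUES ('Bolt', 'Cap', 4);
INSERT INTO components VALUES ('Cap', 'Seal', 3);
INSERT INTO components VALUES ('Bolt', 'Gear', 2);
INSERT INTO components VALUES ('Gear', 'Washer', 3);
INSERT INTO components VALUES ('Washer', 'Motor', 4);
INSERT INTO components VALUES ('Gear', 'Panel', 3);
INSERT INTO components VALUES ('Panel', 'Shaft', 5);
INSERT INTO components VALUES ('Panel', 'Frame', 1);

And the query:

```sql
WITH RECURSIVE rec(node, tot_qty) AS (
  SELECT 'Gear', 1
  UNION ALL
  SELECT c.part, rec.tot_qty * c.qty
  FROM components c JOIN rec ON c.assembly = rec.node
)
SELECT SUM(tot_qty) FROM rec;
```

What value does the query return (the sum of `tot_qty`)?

Base: (Gear, tot_qty=1).
Iteration 1: components of {Gear} -> Panel = 1*3 = 3, Washer = 1*3 = 3.
Iteration 2: components of {Panel,Washer} -> Frame = 3*1 = 3, Motor = 3*4 = 12, Shaft = 3*5 = 15.
Iteration 3: no further components; recursion stops.
SUM(tot_qty) = 1 + 3 + 3 + 12 + 15 + 3 = 37.

37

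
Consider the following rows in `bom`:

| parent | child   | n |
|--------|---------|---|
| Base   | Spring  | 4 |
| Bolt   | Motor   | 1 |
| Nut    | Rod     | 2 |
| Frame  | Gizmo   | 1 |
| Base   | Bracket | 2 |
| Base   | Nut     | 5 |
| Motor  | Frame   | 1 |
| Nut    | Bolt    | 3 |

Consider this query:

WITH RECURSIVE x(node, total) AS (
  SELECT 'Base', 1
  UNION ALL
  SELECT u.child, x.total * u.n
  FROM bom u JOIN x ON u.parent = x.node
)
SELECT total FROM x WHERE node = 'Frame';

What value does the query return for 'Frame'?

15

Base: (Base, total=1).
Iteration 1: components of {Base} -> Bracket = 1*2 = 2, Nut = 1*5 = 5, Spring = 1*4 = 4.
Iteration 2: components of {Bracket,Nut,Spring} -> Bolt = 5*3 = 15, Rod = 5*2 = 10.
Iteration 3: components of {Bolt,Rod} -> Motor = 15*1 = 15.
Iteration 4: components of {Motor} -> Frame = 15*1 = 15.
Iteration 5: components of {Frame} -> Gizmo = 15*1 = 15.
Iteration 6: no further components; recursion stops.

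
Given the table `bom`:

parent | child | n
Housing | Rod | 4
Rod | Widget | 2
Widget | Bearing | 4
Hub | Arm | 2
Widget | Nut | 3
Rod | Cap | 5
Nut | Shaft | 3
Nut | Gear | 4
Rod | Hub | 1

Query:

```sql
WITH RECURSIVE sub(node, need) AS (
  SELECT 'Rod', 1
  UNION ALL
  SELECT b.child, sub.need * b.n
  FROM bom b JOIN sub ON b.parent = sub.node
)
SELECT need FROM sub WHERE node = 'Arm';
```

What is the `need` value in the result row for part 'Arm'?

Base: (Rod, need=1).
Iteration 1: components of {Rod} -> Cap = 1*5 = 5, Hub = 1*1 = 1, Widget = 1*2 = 2.
Iteration 2: components of {Cap,Hub,Widget} -> Arm = 1*2 = 2, Bearing = 2*4 = 8, Nut = 2*3 = 6.
Iteration 3: components of {Arm,Bearing,Nut} -> Gear = 6*4 = 24, Shaft = 6*3 = 18.
Iteration 4: no further components; recursion stops.

2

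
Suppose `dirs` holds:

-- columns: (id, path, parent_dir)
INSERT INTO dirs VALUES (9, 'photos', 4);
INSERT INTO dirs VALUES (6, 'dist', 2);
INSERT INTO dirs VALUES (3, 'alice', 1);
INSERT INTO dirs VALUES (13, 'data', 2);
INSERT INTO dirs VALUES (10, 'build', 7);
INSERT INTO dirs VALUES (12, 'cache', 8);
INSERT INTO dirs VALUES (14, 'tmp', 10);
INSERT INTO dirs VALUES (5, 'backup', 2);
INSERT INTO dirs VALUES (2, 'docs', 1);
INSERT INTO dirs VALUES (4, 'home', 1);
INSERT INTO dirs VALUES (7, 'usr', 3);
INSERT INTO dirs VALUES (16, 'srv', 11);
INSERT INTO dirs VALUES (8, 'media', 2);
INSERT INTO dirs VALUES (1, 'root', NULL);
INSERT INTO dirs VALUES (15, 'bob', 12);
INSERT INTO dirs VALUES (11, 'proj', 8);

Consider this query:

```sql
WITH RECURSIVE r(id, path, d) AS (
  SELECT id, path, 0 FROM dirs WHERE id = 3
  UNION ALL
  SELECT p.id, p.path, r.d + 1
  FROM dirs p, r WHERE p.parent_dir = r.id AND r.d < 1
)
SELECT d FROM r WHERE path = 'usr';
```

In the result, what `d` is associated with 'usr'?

1

Base: id=3 (alice) at d 0.
Iteration 1: rows with parent_dir in {3} -> usr (id 7, d 1).
Iteration 2: d < 1 fails for all current rows; recursion stops.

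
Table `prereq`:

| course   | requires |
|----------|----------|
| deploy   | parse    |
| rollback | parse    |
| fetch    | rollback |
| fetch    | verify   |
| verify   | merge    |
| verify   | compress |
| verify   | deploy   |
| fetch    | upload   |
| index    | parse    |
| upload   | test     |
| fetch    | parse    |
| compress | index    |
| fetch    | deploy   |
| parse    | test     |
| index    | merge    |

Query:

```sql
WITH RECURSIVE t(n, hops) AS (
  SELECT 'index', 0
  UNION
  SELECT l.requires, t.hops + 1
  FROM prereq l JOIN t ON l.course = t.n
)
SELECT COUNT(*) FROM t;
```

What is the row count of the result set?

Base: (index, hops=0).
Iteration 1: edges from {index} -> (merge, hops=1), (parse, hops=1).
Iteration 2: edges from {merge,parse} -> (test, hops=2).
Iteration 3: no outgoing edges from {test}; recursion stops.
Total rows emitted: 4.

4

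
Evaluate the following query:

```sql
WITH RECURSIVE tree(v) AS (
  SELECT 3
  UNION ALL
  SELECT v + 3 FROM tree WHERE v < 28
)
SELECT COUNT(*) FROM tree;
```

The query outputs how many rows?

10

Base: v=3.
Iteration 1: 3 < 28 holds -> v = 3 + 3 = 6.
Iteration 2: 6 < 28 holds -> v = 6 + 3 = 9.
Iteration 3: 9 < 28 holds -> v = 9 + 3 = 12.
Iteration 4: 12 < 28 holds -> v = 12 + 3 = 15.
Iteration 5: 15 < 28 holds -> v = 15 + 3 = 18.
Iteration 6: 18 < 28 holds -> v = 18 + 3 = 21.
Iteration 7: 21 < 28 holds -> v = 21 + 3 = 24.
Iteration 8: 24 < 28 holds -> v = 24 + 3 = 27.
Iteration 9: 27 < 28 holds -> v = 27 + 3 = 30.
Iteration 10: 30 < 28 fails; recursion stops.
Total rows emitted: 10.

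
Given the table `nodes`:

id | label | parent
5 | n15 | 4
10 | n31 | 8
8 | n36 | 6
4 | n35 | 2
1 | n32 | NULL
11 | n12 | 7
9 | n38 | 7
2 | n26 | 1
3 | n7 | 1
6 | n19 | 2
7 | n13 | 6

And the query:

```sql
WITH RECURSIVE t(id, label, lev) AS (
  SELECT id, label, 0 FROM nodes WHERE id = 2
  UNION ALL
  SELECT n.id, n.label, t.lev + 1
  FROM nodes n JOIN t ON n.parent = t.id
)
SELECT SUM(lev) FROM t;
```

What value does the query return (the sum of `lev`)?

17

Base: id=2 (n26) at lev 0.
Iteration 1: rows with parent in {2} -> n35 (id 4, lev 1), n19 (id 6, lev 1).
Iteration 2: rows with parent in {4,6} -> n15 (id 5, lev 2), n13 (id 7, lev 2), n36 (id 8, lev 2).
Iteration 3: rows with parent in {5,7,8} -> n38 (id 9, lev 3), n31 (id 10, lev 3), n12 (id 11, lev 3).
Iteration 4: no rows with parent in {9,10,11}; recursion stops.
SUM(lev) = 0 + 1 + 1 + 2 + 2 + 2 + 3 + 3 + 3 = 17.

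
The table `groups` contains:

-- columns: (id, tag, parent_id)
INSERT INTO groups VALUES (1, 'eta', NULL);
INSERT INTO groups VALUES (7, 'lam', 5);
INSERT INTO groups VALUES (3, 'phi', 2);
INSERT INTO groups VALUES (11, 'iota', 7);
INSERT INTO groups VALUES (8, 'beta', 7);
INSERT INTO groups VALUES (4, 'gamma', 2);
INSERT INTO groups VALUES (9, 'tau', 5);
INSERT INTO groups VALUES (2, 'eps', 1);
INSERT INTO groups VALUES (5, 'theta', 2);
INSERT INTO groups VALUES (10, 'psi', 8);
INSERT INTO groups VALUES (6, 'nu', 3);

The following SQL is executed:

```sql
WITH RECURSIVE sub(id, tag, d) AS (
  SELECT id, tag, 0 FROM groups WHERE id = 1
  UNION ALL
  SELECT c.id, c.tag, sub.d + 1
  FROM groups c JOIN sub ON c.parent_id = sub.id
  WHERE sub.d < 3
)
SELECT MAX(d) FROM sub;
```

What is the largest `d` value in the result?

Base: id=1 (eta) at d 0.
Iteration 1: rows with parent_id in {1} -> eps (id 2, d 1).
Iteration 2: rows with parent_id in {2} -> phi (id 3, d 2), gamma (id 4, d 2), theta (id 5, d 2).
Iteration 3: rows with parent_id in {3,4,5} -> nu (id 6, d 3), lam (id 7, d 3), tau (id 9, d 3).
Iteration 4: d < 3 fails for all current rows; recursion stops.
d values: 0, 1, 2, 2, 2, 3, 3, 3; the maximum is 3.

3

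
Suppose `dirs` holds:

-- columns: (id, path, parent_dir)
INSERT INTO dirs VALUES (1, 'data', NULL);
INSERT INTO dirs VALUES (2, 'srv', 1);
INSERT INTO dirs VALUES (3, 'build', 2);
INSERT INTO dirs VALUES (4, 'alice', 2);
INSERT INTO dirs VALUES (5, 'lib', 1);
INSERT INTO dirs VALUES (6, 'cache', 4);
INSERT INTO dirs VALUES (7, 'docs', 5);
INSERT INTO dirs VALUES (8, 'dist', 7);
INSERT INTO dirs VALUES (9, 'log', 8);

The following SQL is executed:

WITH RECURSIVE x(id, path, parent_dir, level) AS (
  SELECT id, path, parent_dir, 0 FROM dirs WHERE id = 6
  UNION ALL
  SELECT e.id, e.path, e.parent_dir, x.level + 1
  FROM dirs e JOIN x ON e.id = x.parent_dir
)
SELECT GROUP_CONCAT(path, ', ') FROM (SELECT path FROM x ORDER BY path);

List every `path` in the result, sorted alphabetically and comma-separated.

alice, cache, data, srv

Base: id=6 (cache), parent_dir=4, level 0.
Iteration 1: join on id=4 -> alice (id 4, parent_dir=2, level 1).
Iteration 2: join on id=2 -> srv (id 2, parent_dir=1, level 2).
Iteration 3: join on id=1 -> data (id 1, parent_dir=NULL, level 3).
Iteration 4: parent_dir is NULL; no match; recursion stops.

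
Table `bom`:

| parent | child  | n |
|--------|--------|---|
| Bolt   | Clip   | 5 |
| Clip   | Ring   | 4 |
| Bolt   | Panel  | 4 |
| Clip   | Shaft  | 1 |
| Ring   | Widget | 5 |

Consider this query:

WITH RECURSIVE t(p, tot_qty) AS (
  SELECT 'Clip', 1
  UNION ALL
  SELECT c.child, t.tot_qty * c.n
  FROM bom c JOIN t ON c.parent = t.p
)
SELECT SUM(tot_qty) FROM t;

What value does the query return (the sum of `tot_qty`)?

Base: (Clip, tot_qty=1).
Iteration 1: components of {Clip} -> Ring = 1*4 = 4, Shaft = 1*1 = 1.
Iteration 2: components of {Ring,Shaft} -> Widget = 4*5 = 20.
Iteration 3: no further components; recursion stops.
SUM(tot_qty) = 1 + 4 + 1 + 20 = 26.

26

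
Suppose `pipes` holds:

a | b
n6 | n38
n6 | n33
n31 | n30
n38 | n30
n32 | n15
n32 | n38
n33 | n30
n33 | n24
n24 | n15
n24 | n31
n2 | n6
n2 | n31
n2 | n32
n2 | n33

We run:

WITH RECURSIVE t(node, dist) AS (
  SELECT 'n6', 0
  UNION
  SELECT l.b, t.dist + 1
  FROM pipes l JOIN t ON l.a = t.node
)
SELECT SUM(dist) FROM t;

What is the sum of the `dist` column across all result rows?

Base: (n6, dist=0).
Iteration 1: edges from {n6} -> (n33, dist=1), (n38, dist=1).
Iteration 2: edges from {n33,n38} -> (n24, dist=2), (n30, dist=2). [UNION drops 1 duplicate row(s)]
Iteration 3: edges from {n24,n30} -> (n15, dist=3), (n31, dist=3).
Iteration 4: edges from {n15,n31} -> (n30, dist=4).
Iteration 5: no outgoing edges from {n30}; recursion stops.
SUM(dist) = 0 + 1 + 1 + 2 + 2 + 3 + 3 + 4 = 16.

16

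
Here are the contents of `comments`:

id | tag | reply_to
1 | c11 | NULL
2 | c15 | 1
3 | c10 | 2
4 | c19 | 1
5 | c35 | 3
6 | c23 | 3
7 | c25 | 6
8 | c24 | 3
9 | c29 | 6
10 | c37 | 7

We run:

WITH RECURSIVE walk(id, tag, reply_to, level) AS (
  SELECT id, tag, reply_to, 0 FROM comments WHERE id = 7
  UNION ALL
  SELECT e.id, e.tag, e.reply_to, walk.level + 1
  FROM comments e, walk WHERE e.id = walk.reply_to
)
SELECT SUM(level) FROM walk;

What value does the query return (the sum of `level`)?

Base: id=7 (c25), reply_to=6, level 0.
Iteration 1: join on id=6 -> c23 (id 6, reply_to=3, level 1).
Iteration 2: join on id=3 -> c10 (id 3, reply_to=2, level 2).
Iteration 3: join on id=2 -> c15 (id 2, reply_to=1, level 3).
Iteration 4: join on id=1 -> c11 (id 1, reply_to=NULL, level 4).
Iteration 5: reply_to is NULL; no match; recursion stops.
SUM(level) = 0 + 1 + 2 + 3 + 4 = 10.

10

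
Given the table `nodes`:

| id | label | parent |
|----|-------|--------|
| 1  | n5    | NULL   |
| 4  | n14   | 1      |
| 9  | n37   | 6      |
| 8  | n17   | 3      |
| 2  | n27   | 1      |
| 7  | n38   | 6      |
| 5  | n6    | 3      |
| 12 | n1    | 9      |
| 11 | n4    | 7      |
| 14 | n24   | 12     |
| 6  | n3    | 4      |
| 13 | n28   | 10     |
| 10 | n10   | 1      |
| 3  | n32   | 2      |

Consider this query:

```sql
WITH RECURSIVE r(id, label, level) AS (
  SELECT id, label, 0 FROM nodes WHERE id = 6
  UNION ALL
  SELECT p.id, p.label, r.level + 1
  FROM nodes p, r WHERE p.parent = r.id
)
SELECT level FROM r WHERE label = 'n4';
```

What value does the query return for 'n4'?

2

Base: id=6 (n3) at level 0.
Iteration 1: rows with parent in {6} -> n38 (id 7, level 1), n37 (id 9, level 1).
Iteration 2: rows with parent in {7,9} -> n4 (id 11, level 2), n1 (id 12, level 2).
Iteration 3: rows with parent in {11,12} -> n24 (id 14, level 3).
Iteration 4: no rows with parent in {14}; recursion stops.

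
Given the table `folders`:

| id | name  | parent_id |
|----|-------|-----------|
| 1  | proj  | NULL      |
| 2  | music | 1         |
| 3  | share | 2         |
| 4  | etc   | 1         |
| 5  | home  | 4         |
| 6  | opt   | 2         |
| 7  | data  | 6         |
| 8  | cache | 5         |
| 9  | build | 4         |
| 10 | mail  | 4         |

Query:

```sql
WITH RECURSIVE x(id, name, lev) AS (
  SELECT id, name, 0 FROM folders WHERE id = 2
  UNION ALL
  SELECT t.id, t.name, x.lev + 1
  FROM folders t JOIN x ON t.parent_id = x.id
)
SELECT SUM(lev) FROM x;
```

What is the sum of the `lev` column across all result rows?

Base: id=2 (music) at lev 0.
Iteration 1: rows with parent_id in {2} -> share (id 3, lev 1), opt (id 6, lev 1).
Iteration 2: rows with parent_id in {3,6} -> data (id 7, lev 2).
Iteration 3: no rows with parent_id in {7}; recursion stops.
SUM(lev) = 0 + 1 + 1 + 2 = 4.

4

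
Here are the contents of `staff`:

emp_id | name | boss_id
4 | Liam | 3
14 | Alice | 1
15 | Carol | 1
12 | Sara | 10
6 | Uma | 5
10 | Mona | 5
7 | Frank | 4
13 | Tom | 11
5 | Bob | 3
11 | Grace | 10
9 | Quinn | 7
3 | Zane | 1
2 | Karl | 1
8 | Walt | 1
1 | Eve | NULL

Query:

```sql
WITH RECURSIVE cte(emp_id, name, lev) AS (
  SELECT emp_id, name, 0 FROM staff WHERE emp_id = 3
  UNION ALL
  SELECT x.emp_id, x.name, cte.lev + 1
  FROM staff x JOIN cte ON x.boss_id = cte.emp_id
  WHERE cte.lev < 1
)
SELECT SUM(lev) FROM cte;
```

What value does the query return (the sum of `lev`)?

2

Base: emp_id=3 (Zane) at lev 0.
Iteration 1: rows with boss_id in {3} -> Liam (id 4, lev 1), Bob (id 5, lev 1).
Iteration 2: lev < 1 fails for all current rows; recursion stops.
SUM(lev) = 0 + 1 + 1 = 2.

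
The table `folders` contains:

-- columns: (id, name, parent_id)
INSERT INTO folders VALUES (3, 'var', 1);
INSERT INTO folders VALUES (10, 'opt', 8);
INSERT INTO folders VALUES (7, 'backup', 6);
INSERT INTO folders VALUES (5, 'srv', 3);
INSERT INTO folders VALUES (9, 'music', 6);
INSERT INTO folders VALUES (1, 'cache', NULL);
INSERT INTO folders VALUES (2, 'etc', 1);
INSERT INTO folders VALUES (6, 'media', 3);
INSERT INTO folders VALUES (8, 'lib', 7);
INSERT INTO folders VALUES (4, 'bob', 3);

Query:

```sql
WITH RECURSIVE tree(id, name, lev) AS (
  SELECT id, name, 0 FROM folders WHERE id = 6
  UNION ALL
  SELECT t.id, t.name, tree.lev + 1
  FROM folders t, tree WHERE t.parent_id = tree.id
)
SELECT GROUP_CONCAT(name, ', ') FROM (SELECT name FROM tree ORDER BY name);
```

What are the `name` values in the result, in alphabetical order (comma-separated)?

backup, lib, media, music, opt

Base: id=6 (media) at lev 0.
Iteration 1: rows with parent_id in {6} -> backup (id 7, lev 1), music (id 9, lev 1).
Iteration 2: rows with parent_id in {7,9} -> lib (id 8, lev 2).
Iteration 3: rows with parent_id in {8} -> opt (id 10, lev 3).
Iteration 4: no rows with parent_id in {10}; recursion stops.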